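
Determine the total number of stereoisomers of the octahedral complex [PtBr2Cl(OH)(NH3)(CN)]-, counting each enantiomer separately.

15

In an octahedral complex each vertex has one trans partner and four cis neighbours.
Systematic enumeration (placing each ligand type in turn and discarding arrangements equivalent by rotation or reflection) gives 9 geometric isomers.
Of these, 6 lack any improper symmetry element and so occur as enantiomeric pairs, giving 9 + 6 = 15 stereoisomers in total.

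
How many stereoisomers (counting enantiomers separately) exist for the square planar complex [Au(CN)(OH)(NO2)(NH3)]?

3

In a square planar complex each vertex has one trans partner and two cis neighbours.
Systematic placement gives 3 geometric isomers: (CN/NO2 trans, NH3/OH trans); (CN/OH trans, NH3/NO2 trans); (CN/NH3 trans, NO2/OH trans).
Each arrangement has an internal mirror plane or centre of symmetry, so none is chiral.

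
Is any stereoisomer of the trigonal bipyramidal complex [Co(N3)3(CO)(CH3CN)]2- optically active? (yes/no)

A trigonal bipyramid has two axial and three equatorial sites, which are chemically inequivalent.
The distinct arrangements are (4 in all): CO axial, CH3CN axial; CO equatorial, CH3CN axial; CO axial, CH3CN equatorial; CO equatorial, CH3CN equatorial.
Each arrangement has an internal mirror plane or centre of symmetry, so none is chiral.

no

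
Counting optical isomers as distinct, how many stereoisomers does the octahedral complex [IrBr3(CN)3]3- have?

2

The distinct arrangements are (2 in all): Br mer; Br fac.
Each arrangement has an internal mirror plane or centre of symmetry, so none is chiral.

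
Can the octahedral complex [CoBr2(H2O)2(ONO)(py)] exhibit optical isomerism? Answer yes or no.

An octahedron has six vertices in three trans pairs; every non-trans pair is cis.
Systematic placement gives 6 geometric isomers: Br trans, H2O trans; Br trans, H2O cis; Br cis, H2O cis (3 arrangements, 2 chiral); Br cis, H2O trans.
Of these, 2 lack any improper symmetry element and so occur as enantiomeric pairs, giving 6 + 2 = 8 stereoisomers in total.

yes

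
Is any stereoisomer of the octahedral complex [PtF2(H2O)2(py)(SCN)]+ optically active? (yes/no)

In an octahedral complex each vertex has one trans partner and four cis neighbours.
The distinct arrangements are (6 in all): F trans, H2O trans; F trans, H2O cis; F cis, H2O cis (3 arrangements, 2 chiral); F cis, H2O trans.
Of these, 2 lack any improper symmetry element and so occur as enantiomeric pairs, giving 6 + 2 = 8 stereoisomers in total.

yes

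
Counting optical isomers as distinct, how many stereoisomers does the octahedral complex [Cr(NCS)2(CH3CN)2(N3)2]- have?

An octahedron has six vertices in three trans pairs; every non-trans pair is cis.
The distinct arrangements are (5 in all): NCS trans, CH3CN trans, N3 trans; NCS cis, CH3CN trans, N3 cis; NCS trans, CH3CN cis, N3 cis; NCS cis, CH3CN cis, N3 cis (chiral); NCS cis, CH3CN cis, N3 trans.
One of these lacks any improper symmetry element and so occurs as an enantiomeric pair, giving 5 + 1 = 6 stereoisomers in total.

6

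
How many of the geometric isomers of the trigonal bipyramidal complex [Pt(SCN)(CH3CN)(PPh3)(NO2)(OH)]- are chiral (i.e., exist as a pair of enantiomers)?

Placing the ligands in turn and identifying arrangements related by rotation or reflection leaves 10 distinct geometric isomers.
Of these, 10 lack any improper symmetry element and so occur as enantiomeric pairs, giving 10 + 10 = 20 stereoisomers in total.

10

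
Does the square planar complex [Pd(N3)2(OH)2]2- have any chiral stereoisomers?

no

A square has two trans pairs of vertices; adjacent vertices are cis.
There are 2 geometric isomers: N3 cis; N3 trans.
Each arrangement has an internal mirror plane or centre of symmetry, so none is chiral.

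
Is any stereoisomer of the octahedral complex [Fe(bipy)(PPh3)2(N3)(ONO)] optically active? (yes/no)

An octahedron has six vertices in three trans pairs; every non-trans pair is cis.
Each bipy is bidentate and must span two cis positions.
Working through the distinct placements yields 4 geometric isomers: PPh3 cis (3 arrangements, 2 chiral); PPh3 trans.
Of these, 2 lack any improper symmetry element and so occur as enantiomeric pairs, giving 4 + 2 = 6 stereoisomers in total.

yes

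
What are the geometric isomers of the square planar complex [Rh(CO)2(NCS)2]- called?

A square has two trans pairs of vertices; adjacent vertices are cis.
There are 2 geometric isomers: CO cis; CO trans.

cis and trans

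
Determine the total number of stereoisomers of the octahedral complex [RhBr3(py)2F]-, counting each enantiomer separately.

3

In an octahedral complex each vertex has one trans partner and four cis neighbours.
There are 3 geometric isomers: Br mer, py trans; Br mer, py cis; Br fac, py cis.
Each arrangement has an internal mirror plane or centre of symmetry, so none is chiral.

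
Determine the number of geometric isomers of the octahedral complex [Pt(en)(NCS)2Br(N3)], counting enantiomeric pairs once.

4

An octahedron has six vertices in three trans pairs; every non-trans pair is cis.
Each en is bidentate and must span two cis positions.
Working through the distinct placements yields 4 geometric isomers: NCS cis (3 arrangements, 2 chiral); NCS trans.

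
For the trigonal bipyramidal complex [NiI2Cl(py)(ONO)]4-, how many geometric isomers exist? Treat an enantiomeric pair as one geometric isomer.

7

Exhaustive case analysis gives 7 geometric isomers.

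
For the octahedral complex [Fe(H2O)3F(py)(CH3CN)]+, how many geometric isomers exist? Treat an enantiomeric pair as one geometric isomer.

4

In an octahedral complex each vertex has one trans partner and four cis neighbours.
Systematic placement gives 4 geometric isomers: H2O mer (3 arrangements); H2O fac (chiral).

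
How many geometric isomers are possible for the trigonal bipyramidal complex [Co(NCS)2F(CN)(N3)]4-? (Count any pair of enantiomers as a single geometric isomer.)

7

In a trigonal bipyramid the two axial positions differ from the three equatorial ones.
Systematic enumeration (placing each ligand type in turn and discarding arrangements equivalent by rotation or reflection) gives 7 geometric isomers.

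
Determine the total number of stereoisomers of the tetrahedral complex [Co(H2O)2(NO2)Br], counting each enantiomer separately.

1

Only one geometric arrangement is possible.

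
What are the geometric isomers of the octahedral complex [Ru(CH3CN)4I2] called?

The six octahedral sites form three mutually perpendicular trans pairs.
The distinct arrangements are (2 in all): I trans; I cis.

cis and trans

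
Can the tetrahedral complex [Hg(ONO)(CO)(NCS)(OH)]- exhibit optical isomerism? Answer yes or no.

yes

All four vertices of a tetrahedron are equivalent and mutually adjacent, so cis/trans isomerism cannot arise.
Only one geometric arrangement is possible; it has no improper symmetry element, so it exists as a pair of enantiomers (2 stereoisomers).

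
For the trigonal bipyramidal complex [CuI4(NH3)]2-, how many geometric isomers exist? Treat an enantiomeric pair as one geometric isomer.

2

Working through the distinct placements yields 2 geometric isomers: NH3 equatorial; NH3 axial.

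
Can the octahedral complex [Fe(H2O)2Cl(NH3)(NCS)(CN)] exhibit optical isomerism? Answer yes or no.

In an octahedral complex each vertex has one trans partner and four cis neighbours.
Exhaustive case analysis gives 9 geometric isomers.
Of these, 6 lack any improper symmetry element and so occur as enantiomeric pairs, giving 9 + 6 = 15 stereoisomers in total.

yes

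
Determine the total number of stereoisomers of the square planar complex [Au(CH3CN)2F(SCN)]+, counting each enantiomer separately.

Working through the distinct placements yields 2 geometric isomers: CH3CN cis; CH3CN trans.
Each arrangement has an internal mirror plane or centre of symmetry, so none is chiral.

2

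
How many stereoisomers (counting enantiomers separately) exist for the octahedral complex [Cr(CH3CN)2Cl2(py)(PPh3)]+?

8

An octahedron has six vertices in three trans pairs; every non-trans pair is cis.
Working through the distinct placements yields 6 geometric isomers: CH3CN trans, Cl trans; CH3CN trans, Cl cis; CH3CN cis, Cl cis (3 arrangements, 2 chiral); CH3CN cis, Cl trans.
Of these, 2 lack any improper symmetry element and so occur as enantiomeric pairs, giving 6 + 2 = 8 stereoisomers in total.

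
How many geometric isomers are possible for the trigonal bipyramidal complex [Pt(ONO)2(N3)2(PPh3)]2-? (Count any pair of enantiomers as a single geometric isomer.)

5

Exhaustive case analysis gives 5 geometric isomers.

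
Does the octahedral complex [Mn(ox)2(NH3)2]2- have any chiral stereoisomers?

Each ox is bidentate and must span two cis positions.
Working through the distinct placements yields 2 geometric isomers: NH3 trans; NH3 cis (chiral).
One of these lacks any improper symmetry element and so occurs as an enantiomeric pair, giving 2 + 1 = 3 stereoisomers in total.

yes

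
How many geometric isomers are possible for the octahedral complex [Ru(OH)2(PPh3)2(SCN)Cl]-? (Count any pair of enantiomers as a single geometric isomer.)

The six octahedral sites form three mutually perpendicular trans pairs.
There are 6 geometric isomers: OH cis, PPh3 cis (3 arrangements, 2 chiral); OH cis, PPh3 trans; OH trans, PPh3 cis; OH trans, PPh3 trans.

6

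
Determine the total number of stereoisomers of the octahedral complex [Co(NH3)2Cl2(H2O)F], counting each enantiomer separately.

The six octahedral sites form three mutually perpendicular trans pairs.
Working through the distinct placements yields 6 geometric isomers: NH3 trans, Cl trans; NH3 cis, Cl trans; NH3 trans, Cl cis; NH3 cis, Cl cis (3 arrangements, 2 chiral).
Of these, 2 lack any improper symmetry element and so occur as enantiomeric pairs, giving 6 + 2 = 8 stereoisomers in total.

8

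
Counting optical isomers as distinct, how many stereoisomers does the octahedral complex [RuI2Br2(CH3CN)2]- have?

In an octahedral complex each vertex has one trans partner and four cis neighbours.
There are 5 geometric isomers: I trans, Br trans, CH3CN trans; I cis, Br trans, CH3CN cis; I trans, Br cis, CH3CN cis; I cis, Br cis, CH3CN cis (chiral); I cis, Br cis, CH3CN trans.
One of these lacks any improper symmetry element and so occurs as an enantiomeric pair, giving 5 + 1 = 6 stereoisomers in total.

6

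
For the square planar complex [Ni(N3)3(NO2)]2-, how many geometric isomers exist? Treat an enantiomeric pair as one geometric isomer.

A square has two trans pairs of vertices; adjacent vertices are cis.
Only one geometric arrangement is possible.

1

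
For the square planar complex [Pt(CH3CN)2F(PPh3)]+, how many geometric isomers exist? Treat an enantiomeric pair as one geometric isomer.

2

Working through the distinct placements yields 2 geometric isomers: CH3CN cis; CH3CN trans.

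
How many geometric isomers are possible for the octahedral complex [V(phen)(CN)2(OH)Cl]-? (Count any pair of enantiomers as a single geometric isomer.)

An octahedron has six vertices in three trans pairs; every non-trans pair is cis.
Each phen is bidentate and must span two cis positions.
The distinct arrangements are (4 in all): CN trans; CN cis (3 arrangements, 2 chiral).

4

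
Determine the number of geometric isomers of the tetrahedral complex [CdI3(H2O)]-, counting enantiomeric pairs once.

1

All four vertices of a tetrahedron are equivalent and mutually adjacent, so cis/trans isomerism cannot arise.
Only one geometric arrangement is possible.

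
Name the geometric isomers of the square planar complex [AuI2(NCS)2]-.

cis and trans

In a square planar complex each vertex has one trans partner and two cis neighbours.
Systematic placement gives 2 geometric isomers: I cis; I trans.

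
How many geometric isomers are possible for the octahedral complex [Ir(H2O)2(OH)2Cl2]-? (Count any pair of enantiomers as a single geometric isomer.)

5

In an octahedral complex each vertex has one trans partner and four cis neighbours.
Working through the distinct placements yields 5 geometric isomers: H2O trans, OH trans, Cl trans; H2O cis, OH cis, Cl trans; H2O cis, OH trans, Cl cis; H2O cis, OH cis, Cl cis (chiral); H2O trans, OH cis, Cl cis.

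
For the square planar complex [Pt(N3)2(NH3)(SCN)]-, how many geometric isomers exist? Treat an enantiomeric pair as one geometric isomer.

2

There are 2 geometric isomers: N3 cis; N3 trans.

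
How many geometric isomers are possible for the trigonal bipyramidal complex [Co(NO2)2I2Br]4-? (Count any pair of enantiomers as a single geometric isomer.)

Exhaustive case analysis gives 5 geometric isomers.

5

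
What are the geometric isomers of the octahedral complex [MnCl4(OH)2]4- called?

cis and trans

The six octahedral sites form three mutually perpendicular trans pairs.
There are 2 geometric isomers: OH trans; OH cis.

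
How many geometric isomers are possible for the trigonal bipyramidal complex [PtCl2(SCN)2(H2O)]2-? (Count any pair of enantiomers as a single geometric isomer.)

5

In a trigonal bipyramid the two axial positions differ from the three equatorial ones.
Placing the ligands in turn and identifying arrangements related by rotation or reflection leaves 5 distinct geometric isomers.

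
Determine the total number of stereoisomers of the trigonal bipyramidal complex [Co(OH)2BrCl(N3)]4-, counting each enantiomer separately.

10

A trigonal bipyramid has two axial and three equatorial sites, which are chemically inequivalent.
Systematic enumeration (placing each ligand type in turn and discarding arrangements equivalent by rotation or reflection) gives 7 geometric isomers.
Of these, 3 lack any improper symmetry element and so occur as enantiomeric pairs, giving 7 + 3 = 10 stereoisomers in total.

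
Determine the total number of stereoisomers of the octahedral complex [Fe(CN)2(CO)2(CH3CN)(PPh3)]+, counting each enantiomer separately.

8

In an octahedral complex each vertex has one trans partner and four cis neighbours.
The distinct arrangements are (6 in all): CN cis, CO cis (3 arrangements, 2 chiral); CN cis, CO trans; CN trans, CO cis; CN trans, CO trans.
Of these, 2 lack any improper symmetry element and so occur as enantiomeric pairs, giving 6 + 2 = 8 stereoisomers in total.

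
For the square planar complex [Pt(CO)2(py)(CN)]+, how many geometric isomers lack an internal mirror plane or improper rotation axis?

0

Systematic placement gives 2 geometric isomers: CO cis; CO trans.
Each arrangement has an internal mirror plane or centre of symmetry, so none is chiral.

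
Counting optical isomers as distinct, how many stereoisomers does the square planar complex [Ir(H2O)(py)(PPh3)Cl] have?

In a square planar complex each vertex has one trans partner and two cis neighbours.
The distinct arrangements are (3 in all): (Cl/PPh3 trans, H2O/py trans); (Cl/py trans, H2O/PPh3 trans); (Cl/H2O trans, PPh3/py trans).
Each arrangement has an internal mirror plane or centre of symmetry, so none is chiral.

3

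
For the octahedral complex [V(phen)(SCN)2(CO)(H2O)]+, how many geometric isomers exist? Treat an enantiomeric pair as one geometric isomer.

An octahedron has six vertices in three trans pairs; every non-trans pair is cis.
Each phen is bidentate and must span two cis positions.
Systematic placement gives 4 geometric isomers: SCN cis (3 arrangements, 2 chiral); SCN trans.

4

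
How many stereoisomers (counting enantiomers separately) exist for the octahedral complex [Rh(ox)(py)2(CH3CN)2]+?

The six octahedral sites form three mutually perpendicular trans pairs.
Each ox is bidentate and must span two cis positions.
Working through the distinct placements yields 3 geometric isomers: py cis, CH3CN trans; py trans, CH3CN cis; py cis, CH3CN cis (chiral).
One of these lacks any improper symmetry element and so occurs as an enantiomeric pair, giving 3 + 1 = 4 stereoisomers in total.

4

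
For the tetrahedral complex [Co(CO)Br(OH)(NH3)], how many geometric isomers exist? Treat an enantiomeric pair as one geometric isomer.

1

All four vertices of a tetrahedron are equivalent and mutually adjacent, so cis/trans isomerism cannot arise.
Only one geometric arrangement is possible; it has no improper symmetry element, so it exists as a pair of enantiomers (2 stereoisomers).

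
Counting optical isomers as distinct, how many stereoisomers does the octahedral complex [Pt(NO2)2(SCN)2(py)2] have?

6

In an octahedral complex each vertex has one trans partner and four cis neighbours.
There are 5 geometric isomers: NO2 trans, SCN trans, py trans; NO2 trans, SCN cis, py cis; NO2 cis, SCN cis, py trans; NO2 cis, SCN cis, py cis (chiral); NO2 cis, SCN trans, py cis.
One of these lacks any improper symmetry element and so occurs as an enantiomeric pair, giving 5 + 1 = 6 stereoisomers in total.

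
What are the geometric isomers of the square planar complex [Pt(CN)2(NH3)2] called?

A square has two trans pairs of vertices; adjacent vertices are cis.
There are 2 geometric isomers: CN cis; CN trans.

cis and trans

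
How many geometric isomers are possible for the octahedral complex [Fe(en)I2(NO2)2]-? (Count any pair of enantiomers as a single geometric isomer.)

3

An octahedron has six vertices in three trans pairs; every non-trans pair is cis.
Each en is bidentate and must span two cis positions.
There are 3 geometric isomers: I trans, NO2 cis; I cis, NO2 cis (chiral); I cis, NO2 trans.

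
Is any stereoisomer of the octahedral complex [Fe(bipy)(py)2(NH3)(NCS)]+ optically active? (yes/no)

An octahedron has six vertices in three trans pairs; every non-trans pair is cis.
Each bipy is bidentate and must span two cis positions.
Working through the distinct placements yields 4 geometric isomers: py cis (3 arrangements, 2 chiral); py trans.
Of these, 2 lack any improper symmetry element and so occur as enantiomeric pairs, giving 4 + 2 = 6 stereoisomers in total.

yes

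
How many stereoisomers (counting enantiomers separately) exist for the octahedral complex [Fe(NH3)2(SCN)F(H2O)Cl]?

15

Placing the ligands in turn and identifying arrangements related by rotation or reflection leaves 9 distinct geometric isomers.
Of these, 6 lack any improper symmetry element and so occur as enantiomeric pairs, giving 9 + 6 = 15 stereoisomers in total.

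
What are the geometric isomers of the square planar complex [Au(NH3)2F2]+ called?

Working through the distinct placements yields 2 geometric isomers: NH3 cis; NH3 trans.

cis and trans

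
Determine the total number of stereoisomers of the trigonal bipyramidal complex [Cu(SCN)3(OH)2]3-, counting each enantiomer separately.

There are 3 geometric isomers: OH both axial; OH one axial, one equatorial; OH both equatorial.
Each arrangement has an internal mirror plane or centre of symmetry, so none is chiral.

3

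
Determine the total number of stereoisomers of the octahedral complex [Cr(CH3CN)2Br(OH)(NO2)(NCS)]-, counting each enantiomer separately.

Exhaustive case analysis gives 9 geometric isomers.
Of these, 6 lack any improper symmetry element and so occur as enantiomeric pairs, giving 9 + 6 = 15 stereoisomers in total.

15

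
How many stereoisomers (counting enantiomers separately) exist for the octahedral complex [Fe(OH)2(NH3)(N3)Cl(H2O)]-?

Exhaustive case analysis gives 9 geometric isomers.
Of these, 6 lack any improper symmetry element and so occur as enantiomeric pairs, giving 9 + 6 = 15 stereoisomers in total.

15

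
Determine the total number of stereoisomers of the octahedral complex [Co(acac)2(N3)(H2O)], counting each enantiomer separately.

In an octahedral complex each vertex has one trans partner and four cis neighbours.
Each acac is bidentate and must span two cis positions.
Working through the distinct placements yields 2 geometric isomers: N3 and H2O mutually trans; N3 and H2O mutually cis (chiral).
One of these lacks any improper symmetry element and so occurs as an enantiomeric pair, giving 2 + 1 = 3 stereoisomers in total.

3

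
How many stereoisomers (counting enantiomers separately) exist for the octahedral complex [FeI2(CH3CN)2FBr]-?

An octahedron has six vertices in three trans pairs; every non-trans pair is cis.
There are 6 geometric isomers: I trans, CH3CN cis; I cis, CH3CN cis (3 arrangements, 2 chiral); I trans, CH3CN trans; I cis, CH3CN trans.
Of these, 2 lack any improper symmetry element and so occur as enantiomeric pairs, giving 6 + 2 = 8 stereoisomers in total.

8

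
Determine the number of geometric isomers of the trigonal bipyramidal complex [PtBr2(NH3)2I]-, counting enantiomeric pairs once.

5

A trigonal bipyramid has two axial and three equatorial sites, which are chemically inequivalent.
Placing the ligands in turn and identifying arrangements related by rotation or reflection leaves 5 distinct geometric isomers.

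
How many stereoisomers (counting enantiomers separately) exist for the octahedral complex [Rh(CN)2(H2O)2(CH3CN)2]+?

An octahedron has six vertices in three trans pairs; every non-trans pair is cis.
The distinct arrangements are (5 in all): CN trans, H2O trans, CH3CN trans; CN cis, H2O cis, CH3CN trans; CN cis, H2O trans, CH3CN cis; CN cis, H2O cis, CH3CN cis (chiral); CN trans, H2O cis, CH3CN cis.
One of these lacks any improper symmetry element and so occurs as an enantiomeric pair, giving 5 + 1 = 6 stereoisomers in total.

6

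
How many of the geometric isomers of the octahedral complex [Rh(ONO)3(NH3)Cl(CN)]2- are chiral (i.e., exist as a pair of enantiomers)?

In an octahedral complex each vertex has one trans partner and four cis neighbours.
Working through the distinct placements yields 4 geometric isomers: ONO mer (3 arrangements); ONO fac (chiral).
One of these lacks any improper symmetry element and so occurs as an enantiomeric pair, giving 4 + 1 = 5 stereoisomers in total.

1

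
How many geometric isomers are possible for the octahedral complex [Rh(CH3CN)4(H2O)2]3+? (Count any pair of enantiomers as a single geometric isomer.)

2

In an octahedral complex each vertex has one trans partner and four cis neighbours.
There are 2 geometric isomers: H2O trans; H2O cis.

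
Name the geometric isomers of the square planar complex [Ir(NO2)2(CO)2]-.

In a square planar complex each vertex has one trans partner and two cis neighbours.
There are 2 geometric isomers: NO2 cis; NO2 trans.

cis and trans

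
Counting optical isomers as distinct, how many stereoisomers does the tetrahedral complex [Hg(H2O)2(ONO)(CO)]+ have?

Only one geometric arrangement is possible.

1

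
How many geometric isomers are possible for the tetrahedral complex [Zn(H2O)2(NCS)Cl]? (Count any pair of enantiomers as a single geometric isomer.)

All four vertices of a tetrahedron are equivalent and mutually adjacent, so cis/trans isomerism cannot arise.
Only one geometric arrangement is possible.

1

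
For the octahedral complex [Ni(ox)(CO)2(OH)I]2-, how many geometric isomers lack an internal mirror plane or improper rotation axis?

2

Each ox is bidentate and must span two cis positions.
The distinct arrangements are (4 in all): CO trans; CO cis (3 arrangements, 2 chiral).
Of these, 2 lack any improper symmetry element and so occur as enantiomeric pairs, giving 4 + 2 = 6 stereoisomers in total.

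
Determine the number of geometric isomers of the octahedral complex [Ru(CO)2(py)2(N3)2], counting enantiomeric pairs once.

5

In an octahedral complex each vertex has one trans partner and four cis neighbours.
Systematic placement gives 5 geometric isomers: CO trans, py trans, N3 trans; CO trans, py cis, N3 cis; CO cis, py trans, N3 cis; CO cis, py cis, N3 cis (chiral); CO cis, py cis, N3 trans.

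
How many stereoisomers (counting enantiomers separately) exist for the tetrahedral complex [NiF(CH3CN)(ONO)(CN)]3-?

Only one geometric arrangement is possible; it has no improper symmetry element, so it exists as a pair of enantiomers (2 stereoisomers).

2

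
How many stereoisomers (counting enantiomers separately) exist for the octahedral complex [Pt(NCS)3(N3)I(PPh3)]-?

An octahedron has six vertices in three trans pairs; every non-trans pair is cis.
Systematic placement gives 4 geometric isomers: NCS mer (3 arrangements); NCS fac (chiral).
One of these lacks any improper symmetry element and so occurs as an enantiomeric pair, giving 4 + 1 = 5 stereoisomers in total.

5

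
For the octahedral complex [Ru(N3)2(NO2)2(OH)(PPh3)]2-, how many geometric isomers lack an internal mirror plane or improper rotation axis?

2

The six octahedral sites form three mutually perpendicular trans pairs.
Systematic placement gives 6 geometric isomers: N3 trans, NO2 trans; N3 trans, NO2 cis; N3 cis, NO2 cis (3 arrangements, 2 chiral); N3 cis, NO2 trans.
Of these, 2 lack any improper symmetry element and so occur as enantiomeric pairs, giving 6 + 2 = 8 stereoisomers in total.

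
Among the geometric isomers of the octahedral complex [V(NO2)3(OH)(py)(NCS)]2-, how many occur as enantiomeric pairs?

An octahedron has six vertices in three trans pairs; every non-trans pair is cis.
Working through the distinct placements yields 4 geometric isomers: NO2 mer (3 arrangements); NO2 fac (chiral).
One of these lacks any improper symmetry element and so occurs as an enantiomeric pair, giving 4 + 1 = 5 stereoisomers in total.

1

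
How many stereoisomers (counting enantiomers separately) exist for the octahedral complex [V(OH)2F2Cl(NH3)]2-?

An octahedron has six vertices in three trans pairs; every non-trans pair is cis.
Working through the distinct placements yields 6 geometric isomers: OH trans, F cis; OH cis, F cis (3 arrangements, 2 chiral); OH trans, F trans; OH cis, F trans.
Of these, 2 lack any improper symmetry element and so occur as enantiomeric pairs, giving 6 + 2 = 8 stereoisomers in total.

8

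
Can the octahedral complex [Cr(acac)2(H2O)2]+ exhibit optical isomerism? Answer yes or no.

yes

Each acac is bidentate and must span two cis positions.
Systematic placement gives 2 geometric isomers: H2O trans; H2O cis (chiral).
One of these lacks any improper symmetry element and so occurs as an enantiomeric pair, giving 2 + 1 = 3 stereoisomers in total.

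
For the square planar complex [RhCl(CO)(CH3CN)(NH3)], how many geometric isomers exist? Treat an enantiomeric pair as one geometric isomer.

A square has two trans pairs of vertices; adjacent vertices are cis.
Systematic placement gives 3 geometric isomers: (CH3CN/Cl trans, CO/NH3 trans); (CH3CN/NH3 trans, CO/Cl trans); (CH3CN/CO trans, Cl/NH3 trans).

3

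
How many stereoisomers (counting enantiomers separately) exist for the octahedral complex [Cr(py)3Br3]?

In an octahedral complex each vertex has one trans partner and four cis neighbours.
There are 2 geometric isomers: py mer; py fac.
Each arrangement has an internal mirror plane or centre of symmetry, so none is chiral.

2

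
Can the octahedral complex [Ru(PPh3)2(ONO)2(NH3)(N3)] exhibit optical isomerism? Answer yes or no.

yes

An octahedron has six vertices in three trans pairs; every non-trans pair is cis.
Systematic placement gives 6 geometric isomers: PPh3 trans, ONO trans; PPh3 cis, ONO cis (3 arrangements, 2 chiral); PPh3 trans, ONO cis; PPh3 cis, ONO trans.
Of these, 2 lack any improper symmetry element and so occur as enantiomeric pairs, giving 6 + 2 = 8 stereoisomers in total.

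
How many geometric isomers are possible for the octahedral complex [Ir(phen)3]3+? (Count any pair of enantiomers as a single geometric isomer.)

1

Each phen is bidentate and must span two cis positions.
Only one geometric arrangement is possible; it has no improper symmetry element, so it exists as a pair of enantiomers (2 stereoisomers).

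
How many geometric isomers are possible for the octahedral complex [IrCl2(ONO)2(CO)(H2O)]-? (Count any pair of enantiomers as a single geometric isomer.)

In an octahedral complex each vertex has one trans partner and four cis neighbours.
There are 6 geometric isomers: Cl cis, ONO trans; Cl cis, ONO cis (3 arrangements, 2 chiral); Cl trans, ONO trans; Cl trans, ONO cis.

6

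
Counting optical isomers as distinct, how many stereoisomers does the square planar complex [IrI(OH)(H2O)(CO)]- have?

3

In a square planar complex each vertex has one trans partner and two cis neighbours.
There are 3 geometric isomers: (CO/I trans, H2O/OH trans); (CO/OH trans, H2O/I trans); (CO/H2O trans, I/OH trans).
Each arrangement has an internal mirror plane or centre of symmetry, so none is chiral.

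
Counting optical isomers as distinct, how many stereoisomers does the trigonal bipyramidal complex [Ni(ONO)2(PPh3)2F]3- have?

6

A trigonal bipyramid has two axial and three equatorial sites, which are chemically inequivalent.
Exhaustive case analysis gives 5 geometric isomers.
One of these lacks any improper symmetry element and so occurs as an enantiomeric pair, giving 5 + 1 = 6 stereoisomers in total.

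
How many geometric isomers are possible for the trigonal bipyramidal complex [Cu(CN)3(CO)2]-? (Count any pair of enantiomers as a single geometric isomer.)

3

In a trigonal bipyramid the two axial positions differ from the three equatorial ones.
Working through the distinct placements yields 3 geometric isomers: CO both equatorial; CO one axial, one equatorial; CO both axial.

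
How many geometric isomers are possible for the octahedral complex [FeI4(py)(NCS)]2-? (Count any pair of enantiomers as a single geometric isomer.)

2

An octahedron has six vertices in three trans pairs; every non-trans pair is cis.
Systematic placement gives 2 geometric isomers: py and NCS mutually trans; py and NCS mutually cis.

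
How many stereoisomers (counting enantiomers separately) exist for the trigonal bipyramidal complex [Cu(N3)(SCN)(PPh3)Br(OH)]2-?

A trigonal bipyramid has two axial and three equatorial sites, which are chemically inequivalent.
Exhaustive case analysis gives 10 geometric isomers.
Of these, 10 lack any improper symmetry element and so occur as enantiomeric pairs, giving 10 + 10 = 20 stereoisomers in total.

20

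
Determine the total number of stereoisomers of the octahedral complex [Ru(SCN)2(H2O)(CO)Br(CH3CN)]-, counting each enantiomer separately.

The six octahedral sites form three mutually perpendicular trans pairs.
Exhaustive case analysis gives 9 geometric isomers.
Of these, 6 lack any improper symmetry element and so occur as enantiomeric pairs, giving 9 + 6 = 15 stereoisomers in total.

15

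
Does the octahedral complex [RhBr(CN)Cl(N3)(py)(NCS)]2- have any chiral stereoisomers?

An octahedron has six vertices in three trans pairs; every non-trans pair is cis.
Exhaustive case analysis gives 15 geometric isomers.
Of these, 15 lack any improper symmetry element and so occur as enantiomeric pairs, giving 15 + 15 = 30 stereoisomers in total.

yes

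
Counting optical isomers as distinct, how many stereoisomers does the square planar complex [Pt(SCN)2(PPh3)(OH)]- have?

2

In a square planar complex each vertex has one trans partner and two cis neighbours.
The distinct arrangements are (2 in all): SCN cis; SCN trans.
Each arrangement has an internal mirror plane or centre of symmetry, so none is chiral.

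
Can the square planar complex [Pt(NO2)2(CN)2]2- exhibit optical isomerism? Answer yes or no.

no

Systematic placement gives 2 geometric isomers: NO2 cis; NO2 trans.
Each arrangement has an internal mirror plane or centre of symmetry, so none is chiral.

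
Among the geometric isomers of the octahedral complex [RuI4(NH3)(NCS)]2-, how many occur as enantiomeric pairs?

Working through the distinct placements yields 2 geometric isomers: NH3 and NCS mutually trans; NH3 and NCS mutually cis.
Each arrangement has an internal mirror plane or centre of symmetry, so none is chiral.

0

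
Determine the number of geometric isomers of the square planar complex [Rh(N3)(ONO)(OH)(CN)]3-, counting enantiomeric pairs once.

In a square planar complex each vertex has one trans partner and two cis neighbours.
Working through the distinct placements yields 3 geometric isomers: (CN/OH trans, N3/ONO trans); (CN/ONO trans, N3/OH trans); (CN/N3 trans, OH/ONO trans).

3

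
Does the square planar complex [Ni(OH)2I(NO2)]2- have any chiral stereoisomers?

no

The distinct arrangements are (2 in all): OH cis; OH trans.
Each arrangement has an internal mirror plane or centre of symmetry, so none is chiral.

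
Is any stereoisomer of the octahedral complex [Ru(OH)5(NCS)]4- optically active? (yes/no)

no

Only one geometric arrangement is possible.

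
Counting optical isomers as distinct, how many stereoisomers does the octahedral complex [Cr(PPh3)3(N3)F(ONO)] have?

5

An octahedron has six vertices in three trans pairs; every non-trans pair is cis.
The distinct arrangements are (4 in all): PPh3 mer (3 arrangements); PPh3 fac (chiral).
One of these lacks any improper symmetry element and so occurs as an enantiomeric pair, giving 4 + 1 = 5 stereoisomers in total.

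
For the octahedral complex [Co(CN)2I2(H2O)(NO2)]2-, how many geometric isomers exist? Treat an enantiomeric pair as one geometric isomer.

Working through the distinct placements yields 6 geometric isomers: CN trans, I cis; CN trans, I trans; CN cis, I cis (3 arrangements, 2 chiral); CN cis, I trans.

6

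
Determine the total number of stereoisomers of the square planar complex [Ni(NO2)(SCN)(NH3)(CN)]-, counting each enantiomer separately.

3

A square has two trans pairs of vertices; adjacent vertices are cis.
There are 3 geometric isomers: (CN/NO2 trans, NH3/SCN trans); (CN/SCN trans, NH3/NO2 trans); (CN/NH3 trans, NO2/SCN trans).
Each arrangement has an internal mirror plane or centre of symmetry, so none is chiral.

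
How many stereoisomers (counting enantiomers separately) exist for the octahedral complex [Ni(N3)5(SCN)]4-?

An octahedron has six vertices in three trans pairs; every non-trans pair is cis.
Only one geometric arrangement is possible.

1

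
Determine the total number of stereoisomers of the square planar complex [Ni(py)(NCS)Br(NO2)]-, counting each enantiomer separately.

There are 3 geometric isomers: (Br/NO2 trans, NCS/py trans); (Br/py trans, NCS/NO2 trans); (Br/NCS trans, NO2/py trans).
Each arrangement has an internal mirror plane or centre of symmetry, so none is chiral.

3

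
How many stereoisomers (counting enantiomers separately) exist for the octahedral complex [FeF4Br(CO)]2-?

2

The six octahedral sites form three mutually perpendicular trans pairs.
The distinct arrangements are (2 in all): Br and CO mutually trans; Br and CO mutually cis.
Each arrangement has an internal mirror plane or centre of symmetry, so none is chiral.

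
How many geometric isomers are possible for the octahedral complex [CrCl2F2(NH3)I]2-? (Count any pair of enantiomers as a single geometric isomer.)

6

The six octahedral sites form three mutually perpendicular trans pairs.
Systematic placement gives 6 geometric isomers: Cl trans, F trans; Cl trans, F cis; Cl cis, F cis (3 arrangements, 2 chiral); Cl cis, F trans.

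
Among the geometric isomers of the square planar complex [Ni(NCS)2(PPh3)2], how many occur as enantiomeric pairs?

The distinct arrangements are (2 in all): NCS cis; NCS trans.
Each arrangement has an internal mirror plane or centre of symmetry, so none is chiral.

0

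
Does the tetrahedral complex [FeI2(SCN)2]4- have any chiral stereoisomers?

no

In a tetrahedral complex all four positions are equivalent and every pair of ligands is adjacent — there is no cis/trans distinction.
Only one geometric arrangement is possible.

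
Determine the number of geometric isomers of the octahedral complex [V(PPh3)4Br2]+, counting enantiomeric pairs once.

2

The six octahedral sites form three mutually perpendicular trans pairs.
Working through the distinct placements yields 2 geometric isomers: Br trans; Br cis.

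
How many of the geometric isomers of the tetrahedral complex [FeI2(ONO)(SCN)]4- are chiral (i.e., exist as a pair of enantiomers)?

In a tetrahedral complex all four positions are equivalent and every pair of ligands is adjacent — there is no cis/trans distinction.
Only one geometric arrangement is possible.

0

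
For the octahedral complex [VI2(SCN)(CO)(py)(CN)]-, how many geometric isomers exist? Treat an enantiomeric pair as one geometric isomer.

An octahedron has six vertices in three trans pairs; every non-trans pair is cis.
Exhaustive case analysis gives 9 geometric isomers.

9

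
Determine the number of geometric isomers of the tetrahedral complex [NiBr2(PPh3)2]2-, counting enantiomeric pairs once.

All four vertices of a tetrahedron are equivalent and mutually adjacent, so cis/trans isomerism cannot arise.
Only one geometric arrangement is possible.

1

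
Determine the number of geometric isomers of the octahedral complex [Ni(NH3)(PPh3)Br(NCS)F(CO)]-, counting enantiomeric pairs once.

15

Exhaustive case analysis gives 15 geometric isomers.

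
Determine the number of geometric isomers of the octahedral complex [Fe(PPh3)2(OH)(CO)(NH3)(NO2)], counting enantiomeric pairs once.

In an octahedral complex each vertex has one trans partner and four cis neighbours.
Placing the ligands in turn and identifying arrangements related by rotation or reflection leaves 9 distinct geometric isomers.

9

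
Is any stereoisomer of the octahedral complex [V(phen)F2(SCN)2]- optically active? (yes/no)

An octahedron has six vertices in three trans pairs; every non-trans pair is cis.
Each phen is bidentate and must span two cis positions.
There are 3 geometric isomers: F trans, SCN cis; F cis, SCN cis (chiral); F cis, SCN trans.
One of these lacks any improper symmetry element and so occurs as an enantiomeric pair, giving 3 + 1 = 4 stereoisomers in total.

yes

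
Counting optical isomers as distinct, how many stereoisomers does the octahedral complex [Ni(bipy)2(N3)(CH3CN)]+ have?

Each bipy is bidentate and must span two cis positions.
Systematic placement gives 2 geometric isomers: N3 and CH3CN mutually trans; N3 and CH3CN mutually cis (chiral).
One of these lacks any improper symmetry element and so occurs as an enantiomeric pair, giving 2 + 1 = 3 stereoisomers in total.

3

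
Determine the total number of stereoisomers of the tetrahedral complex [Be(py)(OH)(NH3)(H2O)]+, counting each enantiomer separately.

2

In a tetrahedral complex all four positions are equivalent and every pair of ligands is adjacent — there is no cis/trans distinction.
Only one geometric arrangement is possible; it has no improper symmetry element, so it exists as a pair of enantiomers (2 stereoisomers).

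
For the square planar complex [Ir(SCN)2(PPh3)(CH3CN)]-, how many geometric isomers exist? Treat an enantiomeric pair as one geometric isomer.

2

In a square planar complex each vertex has one trans partner and two cis neighbours.
Systematic placement gives 2 geometric isomers: SCN cis; SCN trans.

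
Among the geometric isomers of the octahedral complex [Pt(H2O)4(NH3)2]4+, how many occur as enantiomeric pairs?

0

Working through the distinct placements yields 2 geometric isomers: NH3 trans; NH3 cis.
Each arrangement has an internal mirror plane or centre of symmetry, so none is chiral.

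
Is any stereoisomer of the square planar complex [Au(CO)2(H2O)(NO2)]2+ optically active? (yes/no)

no

In a square planar complex each vertex has one trans partner and two cis neighbours.
The distinct arrangements are (2 in all): CO cis; CO trans.
Each arrangement has an internal mirror plane or centre of symmetry, so none is chiral.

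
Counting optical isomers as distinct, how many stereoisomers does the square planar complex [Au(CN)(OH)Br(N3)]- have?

3

The distinct arrangements are (3 in all): (Br/N3 trans, CN/OH trans); (Br/OH trans, CN/N3 trans); (Br/CN trans, N3/OH trans).
Each arrangement has an internal mirror plane or centre of symmetry, so none is chiral.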